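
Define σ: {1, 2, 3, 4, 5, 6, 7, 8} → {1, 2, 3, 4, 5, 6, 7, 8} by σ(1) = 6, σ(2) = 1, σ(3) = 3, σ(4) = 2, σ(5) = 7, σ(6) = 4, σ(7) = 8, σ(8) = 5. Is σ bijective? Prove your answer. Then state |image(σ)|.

8

The values 6, 1, 3, 2, 7, 4, 8, 5 are a permutation of {1, 2, 3, 4, 5, 6, 7, 8}: each element appears exactly once.
So σ is injective and surjective, hence bijective.
The image of σ is {1, 2, 3, 4, 5, 6, 7, 8}, which has 8 elements.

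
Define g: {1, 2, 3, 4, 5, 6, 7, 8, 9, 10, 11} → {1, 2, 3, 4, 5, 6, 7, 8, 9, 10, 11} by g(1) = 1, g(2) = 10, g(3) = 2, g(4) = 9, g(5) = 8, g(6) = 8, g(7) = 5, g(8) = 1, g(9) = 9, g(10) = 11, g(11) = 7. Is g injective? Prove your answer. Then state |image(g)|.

g(5) = 8 = g(6) with 5 ≠ 6, so g is not injective.
The image of g is {1, 2, 5, 7, 8, 9, 10, 11}, which has 8 elements.

8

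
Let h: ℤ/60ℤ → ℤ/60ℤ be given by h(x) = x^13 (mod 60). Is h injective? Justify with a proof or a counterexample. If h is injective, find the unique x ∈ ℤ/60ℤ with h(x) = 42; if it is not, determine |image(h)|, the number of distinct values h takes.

45

h(0) = 0^13 = 0.
h(30): Repeated squaring mod 60: 30^1 ≡ 30, 30^2 ≡ 30² = 900 ≡ 0, 30^4 ≡ 0² = 0, 30^8 ≡ 0² = 0. Since 13 = 8 + 4 + 1, 30^13 ≡ 0·0·30: 0·0 = 0, then 0·30 = 0. So 30^13 ≡ 0 (mod 60).
So h(0) = h(30) = 0 while 0 ≠ 30, therefore h is not injective.
Since h is not injective, we determine |image(h)|. Computing x^13 mod 60 for each x (by repeated squaring, reducing mod 60 at every step), the values h(0), h(1), …, h(59) are: 0, 1, 32, 3, 4, 5, 36, 7, 8, 9, 40, 11, 12, 13, 44, 15, 16, 17, 48, 19, 20, 21, 52, 23, 24, 25, 56, 27, 28, 29, 0, 31, 32, 33, 4, 35, 36, 37, 8, 39, 40, 41, 12, 43, 44, 45, 16, 47, 48, 49, 20, 51, 52, 53, 24, 55, 56, 57, 28, 59.
The distinct values are {0, 1, 3, 4, 5, 7, 8, 9, 11, 12, 13, 15, 16, 17, 19, 20, 21, 23, 24, 25, 27, 28, 29, 31, 32, 33, 35, 36, 37, 39, 40, 41, 43, 44, 45, 47, 48, 49, 51, 52, 53, 55, 56, 57, 59}; there are 45 of them.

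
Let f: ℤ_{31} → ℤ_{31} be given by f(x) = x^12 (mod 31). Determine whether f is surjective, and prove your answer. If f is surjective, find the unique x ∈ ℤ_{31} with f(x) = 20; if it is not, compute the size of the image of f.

f(1) = 1^12 = 1.
f(5): Repeated squaring mod 31: 5^1 ≡ 5, 5^2 ≡ 5² = 25, 5^4 ≡ 25² = 625 ≡ 5, 5^8 ≡ 5² = 25. Since 12 = 8 + 4, 5^12 ≡ 25·5: 25·5 = 125 ≡ 1. So 5^12 ≡ 1 (mod 31).
So f(1) = f(5) = 1 while 1 ≠ 5, thus f is not injective.
A non-injective map from the 31-element set ℤ_{31} to itself takes at most 30 distinct values, so it cannot be surjective. Thus f is not surjective.
Since f is not surjective, we determine |image(f)|. Computing x^12 mod 31 for each x (by repeated squaring, reducing mod 31 at every step), the values f(0), f(1), …, f(30) are: 0, 1, 4, 8, 16, 1, 1, 16, 2, 2, 4, 16, 4, 8, 2, 8, 8, 2, 8, 4, 16, 4, 2, 2, 16, 1, 1, 16, 8, 4, 1.
The distinct values are {0, 1, 2, 4, 8, 16}; there are 6 of them.

6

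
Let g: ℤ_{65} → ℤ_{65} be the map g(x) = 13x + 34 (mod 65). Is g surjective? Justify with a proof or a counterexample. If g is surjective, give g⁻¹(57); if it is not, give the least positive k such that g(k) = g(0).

Since gcd(13, 65) = 13, we have 13x ≡ 0 (mod 13) for all x, so g(x) ≡ 8 (mod 13).
But 0 ≢ 8 (mod 13), so 0 ∈ ℤ_{65} has no preimage. Hence g is not surjective.
Since g is not surjective, we find the least positive k with g(k) = g(0): this means 13k ≡ 0 (mod 65), i.e. 65 ∣ 13k. Since gcd(13, 65) = 13, dividing through by 13 this holds exactly when 5 ∣ k.
The smallest positive such k is 5.

5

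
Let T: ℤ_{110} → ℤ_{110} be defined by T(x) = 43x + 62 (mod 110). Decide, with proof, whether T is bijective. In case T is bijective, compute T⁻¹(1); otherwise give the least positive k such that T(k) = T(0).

Recall that T is injective if T(s) = T(t) implies s = t.
If T(s) = T(t), then 43s ≡ 43t (mod 110). Because gcd(43, 110) = 1, we may cancel 43 to get s ≡ t (mod 110).
We now compute 43⁻¹ mod 110 explicitly. Euclid's algorithm: 110 = 2·43 + 24, 43 = 1·24 + 19, 24 = 1·19 + 5, 19 = 3·5 + 4, 5 = 1·4 + 1; back-substituting gives 1 = 87·43 − 34·110, so 43⁻¹ ≡ 87 (mod 110).
For any y ∈ ℤ_{110}, x = 87(y − 62) mod 110 satisfies T(x) = 43·87(y − 62) + 62 ≡ y (since 43·87 ≡ 1 mod 110). So every y has a preimage.
So T is bijective.
Since T is bijective, we compute T⁻¹(1): solve 43x + 62 ≡ 1 (mod 110), i.e. 43x ≡ 49 (mod 110).
Multiplying by 43⁻¹ = 87 gives x ≡ 87·49 = 4263 = 38·110 + 83 ≡ 83 (mod 110).
Check: T(83) = 43·83 + 62 = 3631 = 33·110 + 1 ≡ 1 (mod 110).

83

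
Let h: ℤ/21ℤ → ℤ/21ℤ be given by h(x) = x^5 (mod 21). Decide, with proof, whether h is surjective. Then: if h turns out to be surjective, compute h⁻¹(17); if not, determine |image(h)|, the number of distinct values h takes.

5

Computing x^5 mod 21 for each x (by repeated squaring, reducing mod 21 at every step), the values h(0), h(1), …, h(20) are: 0, 1, 11, 12, 16, 17, 6, 7, 8, 18, 19, 2, 3, 13, 14, 15, 4, 5, 9, 10, 20.
Every element of ℤ/21ℤ appears exactly once in this list, so h is a bijection, and in particular surjective.
Since h is surjective, we read off the preimage of 17 from the same table: h(5) = 17, so h⁻¹(17) = 5.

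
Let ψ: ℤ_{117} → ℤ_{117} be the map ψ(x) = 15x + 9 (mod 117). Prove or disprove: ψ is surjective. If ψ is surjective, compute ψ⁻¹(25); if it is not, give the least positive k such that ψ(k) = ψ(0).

39

By definition, surjectivity means every element of the codomain has a preimage under ψ.
Since gcd(15, 117) = 3, we have 15x ≡ 0 (mod 3) for all x, so ψ(x) ≡ 0 (mod 3).
But 1 ≢ 0 (mod 3), so 1 ∈ ℤ_{117} has no preimage. Thus ψ is not surjective.
Since ψ is not surjective, we find the least positive k with ψ(k) = ψ(0): this means 15k ≡ 0 (mod 117), i.e. 117 ∣ 15k. Since gcd(15, 117) = 3, dividing through by 3 this holds exactly when 39 ∣ 5k, and as gcd(5, 39) = 1, exactly when 39 ∣ k.
The smallest positive such k is 39.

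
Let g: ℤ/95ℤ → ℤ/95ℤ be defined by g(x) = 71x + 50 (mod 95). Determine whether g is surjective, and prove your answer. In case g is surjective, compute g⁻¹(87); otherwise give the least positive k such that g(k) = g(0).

Since gcd(71, 95) = 1, 71 is invertible modulo 95. Euclid's algorithm: 95 = 1·71 + 24, 71 = 2·24 + 23, 24 = 1·23 + 1; back-substituting gives 1 = 91·71 − 68·95, so 71⁻¹ ≡ 91 (mod 95).
For any y ∈ ℤ/95ℤ, x = 91(y − 50) mod 95 satisfies g(x) = 71·91(y − 50) + 50 ≡ y (since 71·91 ≡ 1 mod 95). So every y has a preimage.
Thus g is surjective.
Since g is surjective, we find g⁻¹(87): we need 71x ≡ 87 − 50 ≡ 37 (mod 95). Using 71⁻¹ = 91: x ≡ 91·37 = 3367 = 35·95 + 42, so x = 42.
Check: g(42) = 71·42 + 50 = 3032 = 31·95 + 87 ≡ 87 (mod 95).

42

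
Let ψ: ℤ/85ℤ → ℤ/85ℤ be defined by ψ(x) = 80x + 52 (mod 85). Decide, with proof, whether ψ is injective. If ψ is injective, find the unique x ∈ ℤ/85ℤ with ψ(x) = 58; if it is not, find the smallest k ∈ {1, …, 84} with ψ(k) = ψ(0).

17

We have gcd(80, 85) = 5 > 1. Taking u = 0 and v = 17: ψ(0) = 52 and ψ(17) = 80·17 + 52 = 1412 ≡ 52 (mod 85).
So ψ(0) = ψ(17) while 0 ≠ 17, hence ψ is not injective.
Since ψ is not injective, we find the least positive k with ψ(k) = ψ(0): this means 80k ≡ 0 (mod 85), i.e. 85 ∣ 80k. Since gcd(80, 85) = 5, dividing through by 5 this holds exactly when 17 ∣ 16k, and as gcd(16, 17) = 1, exactly when 17 ∣ k.
The smallest positive such k is 17.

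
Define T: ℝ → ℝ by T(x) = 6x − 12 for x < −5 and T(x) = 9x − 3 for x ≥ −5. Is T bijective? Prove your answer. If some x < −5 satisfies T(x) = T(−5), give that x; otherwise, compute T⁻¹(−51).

-6

Both pieces are strictly increasing (slopes 6 and 9), so each is injective on its own interval.
The left piece maps (−∞, −5) onto (−∞, −42); the right piece maps [−5, ∞) onto [−48, ∞).
These images overlap. In particular T(−5) = −48 (right piece), and solving 6x − 12 = −48 on the left piece gives x = −6 < −5.
So T(−6) = T(−5) with −6 ≠ −5, and T is not injective, hence not bijective. This x = −6 is the requested value below −5.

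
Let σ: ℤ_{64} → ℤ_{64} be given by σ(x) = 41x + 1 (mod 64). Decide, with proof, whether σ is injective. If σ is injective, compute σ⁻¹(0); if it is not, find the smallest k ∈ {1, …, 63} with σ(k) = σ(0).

39

Suppose σ(x_1) = σ(x_2) in ℤ_{64}. Then 41x_1 + 1 ≡ 41x_2 + 1 (mod 64), so 41(x_1 − x_2) ≡ 0 (mod 64).
Since gcd(41, 64) = 1, 41 is invertible modulo 64, thus x_1 − x_2 ≡ 0 (mod 64), i.e. x_1 = x_2.
So σ is injective.
We now compute 41⁻¹ mod 64 explicitly. Euclid's algorithm: 64 = 1·41 + 23, 41 = 1·23 + 18, 23 = 1·18 + 5, 18 = 3·5 + 3, 5 = 1·3 + 2, 3 = 1·2 + 1; back-substituting gives 1 = 25·41 − 16·64, so 41⁻¹ ≡ 25 (mod 64).
Since σ is injective, we find σ⁻¹(0): we need 41x ≡ 0 − 1 ≡ 63 (mod 64). Using 41⁻¹ = 25: x ≡ 25·63 = 1575 = 24·64 + 39, so x = 39.
Check: σ(39) = 41·39 + 1 = 1600 = 25·64 + 0 ≡ 0 (mod 64).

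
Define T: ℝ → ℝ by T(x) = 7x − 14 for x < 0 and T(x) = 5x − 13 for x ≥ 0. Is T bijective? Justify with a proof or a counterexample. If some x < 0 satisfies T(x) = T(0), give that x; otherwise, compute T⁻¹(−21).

-1

Both pieces are strictly increasing (slopes 7 and 5), so each is injective on its own interval.
The left piece maps (−∞, 0) onto (−∞, −14); the right piece maps [0, ∞) onto [−13, ∞).
The images leave a gap (−14 has no preimage), so T is not surjective, hence not bijective.
Because the two images are disjoint, no x < 0 has T(x) = T(0), so we compute T⁻¹(−21): −21 lies in (−∞, −14), so solve 7x − 14 = −21: x = (−21 + 14)/7 = −1.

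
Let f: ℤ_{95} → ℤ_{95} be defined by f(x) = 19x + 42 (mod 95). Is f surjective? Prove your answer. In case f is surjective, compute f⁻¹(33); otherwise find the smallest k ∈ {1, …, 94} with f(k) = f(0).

Since gcd(19, 95) = 19, we have 19x ≡ 0 (mod 19) for all x, so f(x) ≡ 4 (mod 19).
But 0 ≢ 4 (mod 19), so 0 ∈ ℤ_{95} has no preimage. Hence f is not surjective.
Since f is not surjective, we find the least positive k with f(k) = f(0): this means 19k ≡ 0 (mod 95), i.e. 95 ∣ 19k. Since gcd(19, 95) = 19, dividing through by 19 this holds exactly when 5 ∣ k.
The smallest positive such k is 5.

5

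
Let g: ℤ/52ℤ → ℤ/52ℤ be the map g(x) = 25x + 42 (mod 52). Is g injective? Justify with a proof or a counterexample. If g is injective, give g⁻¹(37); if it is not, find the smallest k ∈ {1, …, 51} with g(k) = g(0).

Recall that g is injective when g(a) = g(b) forces a = b.
Suppose g(a) = g(b) in ℤ/52ℤ. Then 25a + 42 ≡ 25b + 42 (mod 52), therefore 25(a − b) ≡ 0 (mod 52).
Since gcd(25, 52) = 1, 25 is invertible modulo 52, hence a − b ≡ 0 (mod 52), i.e. a = b.
Thus g is injective.
We now compute 25⁻¹ mod 52 explicitly. Euclid's algorithm: 52 = 2·25 + 2, 25 = 12·2 + 1; back-substituting gives 1 = 25·25 − 12·52, so 25⁻¹ ≡ 25 (mod 52).
Since g is injective, we compute g⁻¹(37): solve 25x + 42 ≡ 37 (mod 52), i.e. 25x ≡ 47 (mod 52).
Multiplying by 25⁻¹ = 25 gives x ≡ 25·47 = 1175 = 22·52 + 31 ≡ 31 (mod 52).
Check: g(31) = 25·31 + 42 = 817 = 15·52 + 37 ≡ 37 (mod 52).

31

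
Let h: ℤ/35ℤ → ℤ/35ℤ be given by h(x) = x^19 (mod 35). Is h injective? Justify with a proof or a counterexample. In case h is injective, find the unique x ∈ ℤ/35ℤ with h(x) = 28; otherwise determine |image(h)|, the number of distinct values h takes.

Computing x^19 mod 35 for each x (by repeated squaring, reducing mod 35 at every step), the values h(0), h(1), …, h(34) are: 0, 1, 23, 17, 4, 5, 6, 28, 22, 9, 10, 11, 33, 27, 14, 15, 16, 3, 32, 19, 20, 21, 8, 2, 24, 25, 26, 13, 7, 29, 30, 31, 18, 12, 34.
Every element of ℤ/35ℤ appears exactly once in this list, so h is a bijection, and in particular injective.
Since h is injective, we read off the preimage of 28 from the same table: h(7) = 28, so h⁻¹(28) = 7.

7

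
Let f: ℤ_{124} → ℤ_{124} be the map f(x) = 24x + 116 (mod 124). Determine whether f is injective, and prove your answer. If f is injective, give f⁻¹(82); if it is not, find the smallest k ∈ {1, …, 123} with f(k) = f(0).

We have gcd(24, 124) = 4 > 1. Taking x_1 = 0 and x_2 = 31: f(0) = 116 and f(31) = 24·31 + 116 = 860 ≡ 116 (mod 124).
So f(0) = f(31) while 0 ≠ 31, therefore f is not injective.
Since f is not injective, we find the least positive k with f(k) = f(0): this means 24k ≡ 0 (mod 124), i.e. 124 ∣ 24k. Since gcd(24, 124) = 4, dividing through by 4 this holds exactly when 31 ∣ 6k, and as gcd(6, 31) = 1, exactly when 31 ∣ k.
The smallest positive such k is 31.

31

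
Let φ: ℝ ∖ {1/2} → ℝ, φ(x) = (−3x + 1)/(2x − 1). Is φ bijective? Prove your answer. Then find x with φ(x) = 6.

If φ(x) = −3/2, cross-multiplying gives 2(−3x + 1) = −3(2x − 1), which simplifies to 2 = 3 — false.  So −3/2 has no preimage and φ is not surjective.
Thus φ is not bijective.
Solving φ(x) = 6: cross-multiplying gives −3x + 1 = 6(2x − 1), which rearranges to −15x = −7, so x = 7/15.

7/15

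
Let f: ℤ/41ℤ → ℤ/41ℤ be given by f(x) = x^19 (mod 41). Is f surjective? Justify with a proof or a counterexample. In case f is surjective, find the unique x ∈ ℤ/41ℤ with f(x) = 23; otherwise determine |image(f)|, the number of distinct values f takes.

Since 41 is prime, the nonzero elements of ℤ/41ℤ form a cyclic group of order 40.
As gcd(19, 40) = 1, raising to the 19th power is a bijection on this group: if s^19 ≡ t^19 then (st^{−1})^19 = 1, and the only element of order dividing gcd(19, 40) = 1 is 1, so s = t.
With f(0) = 0 this makes f injective on all of ℤ/41ℤ, hence bijective (finite equal-size domain and codomain). In particular f is surjective.
Since f is surjective, we find the preimage of 23. The inverse of x ↦ x^19 on (ℤ/41ℤ)^× is x ↦ x^19, because 19·19 = 361 = 9·40 + 1 ≡ 1 (mod 40) and x^{40} = 1 for x ≠ 0 (Fermat). So f⁻¹(23) = 23^19 mod 41.
Repeated squaring mod 41: 23^1 ≡ 23, 23^2 ≡ 23² = 529 ≡ 37, 23^4 ≡ 37² = 1369 ≡ 16, 23^8 ≡ 16² = 256 ≡ 10, 23^16 ≡ 10² = 100 ≡ 18. Since 19 = 16 + 2 + 1, 23^19 ≡ 18·37·23: 18·37 = 666 ≡ 10, then 10·23 = 230 ≡ 25. So 23^19 ≡ 25 (mod 41).
Hence f⁻¹(23) = 25.

25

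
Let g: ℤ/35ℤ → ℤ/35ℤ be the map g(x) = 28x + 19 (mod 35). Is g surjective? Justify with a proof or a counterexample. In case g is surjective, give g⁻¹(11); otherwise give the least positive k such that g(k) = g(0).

Recall that g is surjective if every y in the codomain equals g(x) for some x in the domain.
Since gcd(28, 35) = 7, we have 28x ≡ 0 (mod 7) for all x, so g(x) ≡ 5 (mod 7).
But 0 ≢ 5 (mod 7), so 0 ∈ ℤ/35ℤ has no preimage. Hence g is not surjective.
Since g is not surjective, we find the least positive k with g(k) = g(0): this means 28k ≡ 0 (mod 35), i.e. 35 ∣ 28k. Since gcd(28, 35) = 7, dividing through by 7 this holds exactly when 5 ∣ 4k, and as gcd(4, 5) = 1, exactly when 5 ∣ k.
The smallest positive such k is 5.

5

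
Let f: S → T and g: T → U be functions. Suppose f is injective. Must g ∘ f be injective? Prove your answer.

not injective

No. Take S = T = U = {0, 1, 2}, f = identity (injective), and g(x) = 0 for every x.
Then (g ∘ f)(0) = 0 = (g ∘ f)(2) with 0 ≠ 2, so g ∘ f is not injective.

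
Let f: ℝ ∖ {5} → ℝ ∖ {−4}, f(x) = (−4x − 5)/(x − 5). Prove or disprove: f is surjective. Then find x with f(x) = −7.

For any y ≠ −4, solving y(x − 5) = −4x − 5 for x gives a well-defined x ≠ 5. So f is surjective.
Solving f(x) = −7: cross-multiplying gives −4x − 5 = −7(x − 5), which rearranges to 3x = 40, so x = 40/3.

40/3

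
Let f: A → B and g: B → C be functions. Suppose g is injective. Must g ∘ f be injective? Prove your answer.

not injective

No. Take A = {1, 2}, B = C = {1, 2, 3, 4}, f(1) = f(2) = 1, and g = identity (injective).
Then (g ∘ f)(1) = (g ∘ f)(2) = 1 with 1 ≠ 2, so g ∘ f is not injective.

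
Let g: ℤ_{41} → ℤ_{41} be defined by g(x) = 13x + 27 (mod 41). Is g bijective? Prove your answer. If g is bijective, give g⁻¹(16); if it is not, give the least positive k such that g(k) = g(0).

37

If g(x_1) = g(x_2), then 13x_1 ≡ 13x_2 (mod 41). Because gcd(13, 41) = 1, we may cancel 13 to get x_1 ≡ x_2 (mod 41).
We now compute 13⁻¹ mod 41 explicitly. Euclid's algorithm: 41 = 3·13 + 2, 13 = 6·2 + 1; back-substituting gives 1 = 19·13 − 6·41, so 13⁻¹ ≡ 19 (mod 41).
For any y ∈ ℤ_{41}, x = 19(y − 27) mod 41 satisfies g(x) = 13·19(y − 27) + 27 ≡ y (since 13·19 ≡ 1 mod 41). So every y has a preimage.
So g is bijective.
Since g is bijective, we compute g⁻¹(16): solve 13x + 27 ≡ 16 (mod 41), i.e. 13x ≡ 30 (mod 41).
Multiplying by 13⁻¹ = 19 gives x ≡ 19·30 = 570 = 13·41 + 37 ≡ 37 (mod 41).
Check: g(37) = 13·37 + 27 = 508 = 12·41 + 16 ≡ 16 (mod 41).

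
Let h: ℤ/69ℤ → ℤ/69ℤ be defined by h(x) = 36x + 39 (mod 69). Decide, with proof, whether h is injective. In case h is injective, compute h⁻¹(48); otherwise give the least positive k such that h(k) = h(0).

Recall that h is injective when h(s) = h(t) forces s = t.
We have gcd(36, 69) = 3 > 1. Taking s = 0 and t = 23: h(0) = 39 and h(23) = 36·23 + 39 = 867 ≡ 39 (mod 69).
So h(0) = h(23) while 0 ≠ 23, thus h is not injective.
Since h is not injective, we find the least positive k with h(k) = h(0): this means 36k ≡ 0 (mod 69), i.e. 69 ∣ 36k. Since gcd(36, 69) = 3, dividing through by 3 this holds exactly when 23 ∣ 12k, and as gcd(12, 23) = 1, exactly when 23 ∣ k.
The smallest positive such k is 23.

23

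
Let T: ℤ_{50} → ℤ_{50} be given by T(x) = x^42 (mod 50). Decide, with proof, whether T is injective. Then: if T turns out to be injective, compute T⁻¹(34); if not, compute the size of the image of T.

T(0) = 0^42 = 0.
T(10): Repeated squaring mod 50: 10^1 ≡ 10, 10^2 ≡ 10² = 100 ≡ 0, 10^4 ≡ 0² = 0, 10^8 ≡ 0² = 0, 10^16 ≡ 0² = 0, 10^32 ≡ 0² = 0. Since 42 = 32 + 8 + 2, 10^42 ≡ 0·0·0: 0·0 = 0, then 0·0 = 0. So 10^42 ≡ 0 (mod 50).
So T(0) = T(10) = 0 while 0 ≠ 10, therefore T is not injective.
Since T is not injective, we determine |image(T)|. Computing x^42 mod 50 for each x (by repeated squaring, reducing mod 50 at every step), the values T(0), T(1), …, T(49) are: 0, 1, 4, 9, 16, 25, 36, 49, 14, 31, 0, 21, 44, 19, 46, 25, 6, 39, 24, 11, 0, 41, 34, 29, 26, 25, 26, 29, 34, 41, 0, 11, 24, 39, 6, 25, 46, 19, 44, 21, 0, 31, 14, 49, 36, 25, 16, 9, 4, 1.
The distinct values are {0, 1, 4, 6, 9, 11, 14, 16, 19, 21, 24, 25, 26, 29, 31, 34, 36, 39, 41, 44, 46, 49}; there are 22 of them.

22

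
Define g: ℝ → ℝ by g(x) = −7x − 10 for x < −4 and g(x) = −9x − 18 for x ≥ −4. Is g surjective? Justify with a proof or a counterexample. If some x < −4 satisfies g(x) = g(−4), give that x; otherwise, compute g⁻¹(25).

Both pieces are strictly decreasing (slopes −7 and −9), so each is injective on its own interval.
The left piece maps (−∞, −4) onto (18, ∞); the right piece maps [−4, ∞) onto (−∞, 18].
These images together cover ℝ, so g is surjective.
Because the two images are disjoint, no x < −4 has g(x) = g(−4), so we compute g⁻¹(25): 25 lies in (18, ∞), so solve −7x − 10 = 25: x = (25 + 10)/(−7) = −5.

-5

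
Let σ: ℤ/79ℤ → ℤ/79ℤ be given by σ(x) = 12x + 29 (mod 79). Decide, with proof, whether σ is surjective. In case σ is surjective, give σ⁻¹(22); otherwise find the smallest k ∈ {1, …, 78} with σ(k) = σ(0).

6

Since gcd(12, 79) = 1, 12 is invertible modulo 79. Euclid's algorithm: 79 = 6·12 + 7, 12 = 1·7 + 5, 7 = 1·5 + 2, 5 = 2·2 + 1; back-substituting gives 1 = 33·12 − 5·79, so 12⁻¹ ≡ 33 (mod 79).
Then y ↦ 33(y − 29) is a two-sided inverse to σ, so every y ∈ ℤ/79ℤ has a preimage.
So σ is surjective.
Since σ is surjective, we find σ⁻¹(22): we need 12x ≡ 22 − 29 ≡ 72 (mod 79). Using 12⁻¹ = 33: x ≡ 33·72 = 2376 = 30·79 + 6, so x = 6.
Check: σ(6) = 12·6 + 29 = 101 = 1·79 + 22 ≡ 22 (mod 79).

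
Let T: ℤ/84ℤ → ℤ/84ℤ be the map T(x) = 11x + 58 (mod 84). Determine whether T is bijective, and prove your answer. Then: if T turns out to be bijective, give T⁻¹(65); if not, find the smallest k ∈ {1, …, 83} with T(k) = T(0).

By definition, injectivity means: for all s, t in the domain, T(s) = T(t) implies s = t.
If T(s) = T(t), then 11s ≡ 11t (mod 84). Because gcd(11, 84) = 1, we may cancel 11 to get s ≡ t (mod 84).
We now compute 11⁻¹ mod 84 explicitly. Euclid's algorithm: 84 = 7·11 + 7, 11 = 1·7 + 4, 7 = 1·4 + 3, 4 = 1·3 + 1; back-substituting gives 1 = 23·11 − 3·84, so 11⁻¹ ≡ 23 (mod 84).
For any y ∈ ℤ/84ℤ, x = 23(y − 58) mod 84 satisfies T(x) = 11·23(y − 58) + 58 ≡ y (since 11·23 ≡ 1 mod 84). So every y has a preimage.
So T is bijective.
Since T is bijective, we find T⁻¹(65): we need 11x ≡ 65 − 58 ≡ 7 (mod 84). Using 11⁻¹ = 23: x ≡ 23·7 = 161 = 1·84 + 77, so x = 77.
Check: T(77) = 11·77 + 58 = 905 = 10·84 + 65 ≡ 65 (mod 84).

77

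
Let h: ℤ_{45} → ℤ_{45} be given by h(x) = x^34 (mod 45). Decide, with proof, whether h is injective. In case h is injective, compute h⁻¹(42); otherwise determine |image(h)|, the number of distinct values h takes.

12

h(2): Repeated squaring mod 45: 2^1 ≡ 2, 2^2 ≡ 2² = 4, 2^4 ≡ 4² = 16, 2^8 ≡ 16² = 256 ≡ 31, 2^16 ≡ 31² = 961 ≡ 16, 2^32 ≡ 16² = 256 ≡ 31. Since 34 = 32 + 2, 2^34 ≡ 31·4: 31·4 = 124 ≡ 34. So 2^34 ≡ 34 (mod 45).
h(7): Repeated squaring mod 45: 7^1 ≡ 7, 7^2 ≡ 7² = 49 ≡ 4, 7^4 ≡ 4² = 16, 7^8 ≡ 16² = 256 ≡ 31, 7^16 ≡ 31² = 961 ≡ 16, 7^32 ≡ 16² = 256 ≡ 31. Since 34 = 32 + 2, 7^34 ≡ 31·4: 31·4 = 124 ≡ 34. So 7^34 ≡ 34 (mod 45).
So h(2) = h(7) = 34 while 2 ≠ 7, therefore h is not injective.
Since h is not injective, we determine |image(h)|. Computing x^34 mod 45 for each x (by repeated squaring, reducing mod 45 at every step), the values h(0), h(1), …, h(44) are: 0, 1, 34, 9, 31, 40, 36, 34, 19, 36, 10, 16, 9, 4, 31, 0, 16, 19, 9, 1, 25, 36, 4, 4, 36, 25, 1, 9, 19, 16, 0, 31, 4, 9, 16, 10, 36, 19, 34, 36, 40, 31, 9, 34, 1.
The distinct values are {0, 1, 4, 9, 10, 16, 19, 25, 31, 34, 36, 40}; there are 12 of them.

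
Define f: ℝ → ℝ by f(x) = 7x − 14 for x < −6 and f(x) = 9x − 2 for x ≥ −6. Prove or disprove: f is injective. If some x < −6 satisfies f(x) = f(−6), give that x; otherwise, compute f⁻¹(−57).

Both pieces are strictly increasing (slopes 7 and 9), so each is injective on its own interval.
The left piece maps (−∞, −6) onto (−∞, −56); the right piece maps [−6, ∞) onto [−56, ∞).
These images are disjoint, so no value is attained by both pieces. Thus f is injective.
Because the two images are disjoint, no x < −6 has f(x) = f(−6), so we compute f⁻¹(−57): −57 lies in (−∞, −56), so solve 7x − 14 = −57: x = (−57 + 14)/7 = −43/7.

-43/7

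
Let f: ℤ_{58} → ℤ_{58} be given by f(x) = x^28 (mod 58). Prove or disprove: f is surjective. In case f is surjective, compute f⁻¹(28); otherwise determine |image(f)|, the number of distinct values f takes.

4

f(1) = 1^28 = 1.
f(3): Repeated squaring mod 58: 3^1 ≡ 3, 3^2 ≡ 3² = 9, 3^4 ≡ 9² = 81 ≡ 23, 3^8 ≡ 23² = 529 ≡ 7, 3^16 ≡ 7² = 49. Since 28 = 16 + 8 + 4, 3^28 ≡ 49·7·23: 49·7 = 343 ≡ 53, then 53·23 = 1219 ≡ 1. So 3^28 ≡ 1 (mod 58).
So f(1) = f(3) = 1 while 1 ≠ 3, hence f is not injective.
A non-injective map from the 58-element set ℤ_{58} to itself takes at most 57 distinct values, so it cannot be surjective. Thus f is not surjective.
Since f is not surjective, we determine |image(f)|. Computing x^28 mod 58 for each x (by repeated squaring, reducing mod 58 at every step), the values f(0), f(1), …, f(57) are: 0, 1, 30, 1, 30, 1, 30, 1, 30, 1, 30, 1, 30, 1, 30, 1, 30, 1, 30, 1, 30, 1, 30, 1, 30, 1, 30, 1, 30, 29, 30, 1, 30, 1, 30, 1, 30, 1, 30, 1, 30, 1, 30, 1, 30, 1, 30, 1, 30, 1, 30, 1, 30, 1, 30, 1, 30, 1.
The distinct values are {0, 1, 29, 30}; there are 4 of them.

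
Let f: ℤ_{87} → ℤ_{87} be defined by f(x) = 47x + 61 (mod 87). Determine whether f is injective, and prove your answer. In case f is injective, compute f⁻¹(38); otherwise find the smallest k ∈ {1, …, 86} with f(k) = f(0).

If f(x_1) = f(x_2), then 47x_1 ≡ 47x_2 (mod 87). Because gcd(47, 87) = 1, we may cancel 47 to get x_1 ≡ x_2 (mod 87).
Thus f is injective.
We now compute 47⁻¹ mod 87 explicitly. Euclid's algorithm: 87 = 1·47 + 40, 47 = 1·40 + 7, 40 = 5·7 + 5, 7 = 1·5 + 2, 5 = 2·2 + 1; back-substituting gives 1 = 50·47 − 27·87, so 47⁻¹ ≡ 50 (mod 87).
Since f is injective, we compute f⁻¹(38): solve 47x + 61 ≡ 38 (mod 87), i.e. 47x ≡ 64 (mod 87).
Multiplying by 47⁻¹ = 50 gives x ≡ 50·64 = 3200 = 36·87 + 68 ≡ 68 (mod 87).
Check: f(68) = 47·68 + 61 = 3257 = 37·87 + 38 ≡ 38 (mod 87).

68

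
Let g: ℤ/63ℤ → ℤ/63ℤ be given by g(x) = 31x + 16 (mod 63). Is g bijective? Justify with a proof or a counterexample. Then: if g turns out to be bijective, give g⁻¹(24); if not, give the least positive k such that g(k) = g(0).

47

Suppose g(a) = g(b) in ℤ/63ℤ. Then 31a + 16 ≡ 31b + 16 (mod 63), therefore 31(a − b) ≡ 0 (mod 63).
Since gcd(31, 63) = 1, 31 is invertible modulo 63, so a − b ≡ 0 (mod 63), i.e. a = b.
We now compute 31⁻¹ mod 63 explicitly. Euclid's algorithm: 63 = 2·31 + 1; back-substituting gives 1 = 61·31 − 30·63, so 31⁻¹ ≡ 61 (mod 63).
For any y ∈ ℤ/63ℤ, x = 61(y − 16) mod 63 satisfies g(x) = 31·61(y − 16) + 16 ≡ y (since 31·61 ≡ 1 mod 63). So every y has a preimage.
Thus g is bijective.
Since g is bijective, we compute g⁻¹(24): solve 31x + 16 ≡ 24 (mod 63), i.e. 31x ≡ 8 (mod 63).
Multiplying by 31⁻¹ = 61 gives x ≡ 61·8 = 488 = 7·63 + 47 ≡ 47 (mod 63).
Check: g(47) = 31·47 + 16 = 1473 = 23·63 + 24 ≡ 24 (mod 63).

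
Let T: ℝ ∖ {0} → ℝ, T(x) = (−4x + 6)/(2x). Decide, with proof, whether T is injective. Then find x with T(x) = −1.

Suppose T(x_1) = T(x_2). Cross-multiplying: (−4x_1 + 6)(2x_2) = (−4x_2 + 6)(2x_1).
Expanding both sides and cancelling the symmetric terms leaves −12·(x_1 − x_2) = 0. Since −12 ≠ 0, x_1 = x_2. Therefore T is injective.
Solving T(x) = −1: cross-multiplying gives −4x + 6 = −1(2x), which rearranges to −2x = −6, so x = 3.

3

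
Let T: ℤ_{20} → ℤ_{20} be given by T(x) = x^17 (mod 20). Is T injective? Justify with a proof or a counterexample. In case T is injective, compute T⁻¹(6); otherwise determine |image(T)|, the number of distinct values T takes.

T(0) = 0^17 = 0.
T(10): Repeated squaring mod 20: 10^1 ≡ 10, 10^2 ≡ 10² = 100 ≡ 0, 10^4 ≡ 0² = 0, 10^8 ≡ 0² = 0, 10^16 ≡ 0² = 0. Since 17 = 16 + 1, 10^17 ≡ 0·10: 0·10 = 0. So 10^17 ≡ 0 (mod 20).
So T(0) = T(10) = 0 while 0 ≠ 10, thus T is not injective.
Since T is not injective, we determine |image(T)|. Computing x^17 mod 20 for each x (by repeated squaring, reducing mod 20 at every step), the values T(0), T(1), …, T(19) are: 0, 1, 12, 3, 4, 5, 16, 7, 8, 9, 0, 11, 12, 13, 4, 15, 16, 17, 8, 19.
The distinct values are {0, 1, 3, 4, 5, 7, 8, 9, 11, 12, 13, 15, 16, 17, 19}; there are 15 of them.

15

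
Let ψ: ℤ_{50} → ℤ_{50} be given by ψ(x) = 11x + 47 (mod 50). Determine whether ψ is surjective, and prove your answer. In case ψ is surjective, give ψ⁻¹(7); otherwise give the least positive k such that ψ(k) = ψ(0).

Recall that surjectivity means every element of the codomain has a preimage under ψ.
Since gcd(11, 50) = 1, 11 is invertible modulo 50. Euclid's algorithm: 50 = 4·11 + 6, 11 = 1·6 + 5, 6 = 1·5 + 1; back-substituting gives 1 = 41·11 − 9·50, so 11⁻¹ ≡ 41 (mod 50).
Then y ↦ 41(y − 47) is a two-sided inverse to ψ, so every y ∈ ℤ_{50} has a preimage.
Thus ψ is surjective.
Since ψ is surjective, we compute ψ⁻¹(7): solve 11x + 47 ≡ 7 (mod 50), i.e. 11x ≡ 10 (mod 50).
Multiplying by 11⁻¹ = 41 gives x ≡ 41·10 = 410 = 8·50 + 10 ≡ 10 (mod 50).
Check: ψ(10) = 11·10 + 47 = 157 = 3·50 + 7 ≡ 7 (mod 50).

10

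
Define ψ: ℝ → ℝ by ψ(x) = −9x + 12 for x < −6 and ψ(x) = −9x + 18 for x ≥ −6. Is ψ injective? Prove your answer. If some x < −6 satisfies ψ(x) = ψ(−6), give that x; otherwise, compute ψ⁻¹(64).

-20/3

Both pieces are strictly decreasing (slopes −9 and −9), so each is injective on its own interval.
The left piece maps (−∞, −6) onto (66, ∞); the right piece maps [−6, ∞) onto (−∞, 72].
These images overlap. In particular ψ(−6) = 72 (right piece), and solving −9x + 12 = 72 on the left piece gives x = −20/3 < −6.
So ψ(−20/3) = ψ(−6) with −20/3 ≠ −6, and ψ is not injective. This x = −20/3 is the requested value below −6.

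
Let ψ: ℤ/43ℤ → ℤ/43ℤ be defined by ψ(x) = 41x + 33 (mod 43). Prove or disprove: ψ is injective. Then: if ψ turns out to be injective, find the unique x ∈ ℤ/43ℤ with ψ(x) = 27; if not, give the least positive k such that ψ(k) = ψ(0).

By definition, injectivity means: for all u, v in the domain, ψ(u) = ψ(v) implies u = v.
Suppose ψ(u) = ψ(v) in ℤ/43ℤ. Then 41u + 33 ≡ 41v + 33 (mod 43), so 41(u − v) ≡ 0 (mod 43).
Since gcd(41, 43) = 1, 41 is invertible modulo 43, thus u − v ≡ 0 (mod 43), i.e. u = v.
Therefore ψ is injective.
We now compute 41⁻¹ mod 43 explicitly. Euclid's algorithm: 43 = 1·41 + 2, 41 = 20·2 + 1; back-substituting gives 1 = 21·41 − 20·43, so 41⁻¹ ≡ 21 (mod 43).
Since ψ is injective, we find ψ⁻¹(27): we need 41x ≡ 27 − 33 ≡ 37 (mod 43). Using 41⁻¹ = 21: x ≡ 21·37 = 777 = 18·43 + 3, so x = 3.
Check: ψ(3) = 41·3 + 33 = 156 = 3·43 + 27 ≡ 27 (mod 43).

3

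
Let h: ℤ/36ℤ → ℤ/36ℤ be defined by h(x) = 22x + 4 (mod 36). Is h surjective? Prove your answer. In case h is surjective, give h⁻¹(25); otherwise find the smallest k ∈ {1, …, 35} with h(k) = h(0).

18

Since gcd(22, 36) = 2, we have 22x ≡ 0 (mod 2) for all x, so h(x) ≡ 0 (mod 2).
But 1 ≢ 0 (mod 2), so 1 ∈ ℤ/36ℤ has no preimage. Hence h is not surjective.
Since h is not surjective, we find the least positive k with h(k) = h(0): this means 22k ≡ 0 (mod 36), i.e. 36 ∣ 22k. Since gcd(22, 36) = 2, dividing through by 2 this holds exactly when 18 ∣ 11k, and as gcd(11, 18) = 1, exactly when 18 ∣ k.
The smallest positive such k is 18.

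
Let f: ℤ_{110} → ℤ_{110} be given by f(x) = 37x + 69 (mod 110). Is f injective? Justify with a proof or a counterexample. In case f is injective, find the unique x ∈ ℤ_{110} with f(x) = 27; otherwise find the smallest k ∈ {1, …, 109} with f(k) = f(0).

Recall that f is injective if f(s) = f(t) implies s = t.
Suppose f(s) = f(t) in ℤ_{110}. Then 37s + 69 ≡ 37t + 69 (mod 110), therefore 37(s − t) ≡ 0 (mod 110).
Since gcd(37, 110) = 1, 37 is invertible modulo 110, thus s − t ≡ 0 (mod 110), i.e. s = t.
Hence f is injective.
We now compute 37⁻¹ mod 110 explicitly. Euclid's algorithm: 110 = 2·37 + 36, 37 = 1·36 + 1; back-substituting gives 1 = 3·37 − 1·110, so 37⁻¹ ≡ 3 (mod 110).
Since f is injective, we find f⁻¹(27): we need 37x ≡ 27 − 69 ≡ 68 (mod 110). Using 37⁻¹ = 3: x ≡ 3·68 = 204 = 1·110 + 94, so x = 94.
Check: f(94) = 37·94 + 69 = 3547 = 32·110 + 27 ≡ 27 (mod 110).

94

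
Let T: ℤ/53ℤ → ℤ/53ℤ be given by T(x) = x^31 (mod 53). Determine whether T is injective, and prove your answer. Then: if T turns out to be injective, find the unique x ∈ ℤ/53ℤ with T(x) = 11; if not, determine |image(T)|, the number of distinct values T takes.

Since 53 is prime, the nonzero elements of ℤ/53ℤ form a cyclic group of order 52.
As gcd(31, 52) = 1, raising to the 31st power is a bijection on this group: if a^31 ≡ b^31 then (ab^{−1})^31 = 1, and the only element of order dividing gcd(31, 52) = 1 is 1, so a = b.
With T(0) = 0 this makes T injective on all of ℤ/53ℤ, hence bijective (finite equal-size domain and codomain). In particular T is injective.
Since T is injective, we find the preimage of 11. The inverse of x ↦ x^31 on (ℤ/53ℤ)^× is x ↦ x^47, because 31·47 = 1457 = 28·52 + 1 ≡ 1 (mod 52) and x^{52} = 1 for x ≠ 0 (Fermat). So T⁻¹(11) = 11^47 mod 53.
Repeated squaring mod 53: 11^1 ≡ 11, 11^2 ≡ 11² = 121 ≡ 15, 11^4 ≡ 15² = 225 ≡ 13, 11^8 ≡ 13² = 169 ≡ 10, 11^16 ≡ 10² = 100 ≡ 47, 11^32 ≡ 47² = 2209 ≡ 36. Since 47 = 32 + 8 + 4 + 2 + 1, 11^47 ≡ 36·10·13·15·11: 36·10 = 360 ≡ 42, then 42·13 = 546 ≡ 16, then 16·15 = 240 ≡ 28, then 28·11 = 308 ≡ 43. So 11^47 ≡ 43 (mod 53).
Hence T⁻¹(11) = 43.

43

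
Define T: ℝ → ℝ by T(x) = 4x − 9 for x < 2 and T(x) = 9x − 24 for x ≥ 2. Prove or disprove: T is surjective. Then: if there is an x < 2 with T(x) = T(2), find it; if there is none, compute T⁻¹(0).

Both pieces are strictly increasing (slopes 4 and 9), so each is injective on its own interval.
The left piece maps (−∞, 2) onto (−∞, −1); the right piece maps [2, ∞) onto [−6, ∞).
The union (−∞, −1) ∪ [−6, ∞) covers ℝ, so T is surjective.
For the follow-up: the images overlap, so an x < 2 with T(x) = T(2) exists. T(2) = −6; solving 4x − 9 = −6 for x < 2 gives x = (−6 + 9)/4 = 3/4.

3/4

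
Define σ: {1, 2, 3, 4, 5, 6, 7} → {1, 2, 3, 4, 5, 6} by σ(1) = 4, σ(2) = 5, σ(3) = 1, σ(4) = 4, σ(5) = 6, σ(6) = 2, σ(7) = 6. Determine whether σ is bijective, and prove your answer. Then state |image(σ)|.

σ(1) = 4 = σ(4) with 1 ≠ 4, so σ is not injective, hence not bijective.
The image of σ is {1, 2, 4, 5, 6}, which has 5 elements.

5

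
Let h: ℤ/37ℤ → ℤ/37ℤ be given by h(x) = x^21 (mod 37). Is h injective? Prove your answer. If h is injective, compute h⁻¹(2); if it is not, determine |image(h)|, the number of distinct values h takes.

13

h(3): Repeated squaring mod 37: 3^1 ≡ 3, 3^2 ≡ 3² = 9, 3^4 ≡ 9² = 81 ≡ 7, 3^8 ≡ 7² = 49 ≡ 12, 3^16 ≡ 12² = 144 ≡ 33. Since 21 = 16 + 4 + 1, 3^21 ≡ 33·7·3: 33·7 = 231 ≡ 9, then 9·3 = 27. So 3^21 ≡ 27 (mod 37).
h(4): Repeated squaring mod 37: 4^1 ≡ 4, 4^2 ≡ 4² = 16, 4^4 ≡ 16² = 256 ≡ 34, 4^8 ≡ 34² = 1156 ≡ 9, 4^16 ≡ 9² = 81 ≡ 7. Since 21 = 16 + 4 + 1, 4^21 ≡ 7·34·4: 7·34 = 238 ≡ 16, then 16·4 = 64 ≡ 27. So 4^21 ≡ 27 (mod 37).
So h(3) = h(4) = 27 while 3 ≠ 4, so h is not injective.
Since h is not injective, we determine |image(h)|. Computing x^21 mod 37 for each x (by repeated squaring, reducing mod 37 at every step), the values h(0), h(1), …, h(36) are: 0, 1, 29, 27, 27, 23, 6, 10, 6, 26, 1, 36, 26, 23, 31, 29, 26, 8, 14, 23, 29, 11, 8, 6, 14, 11, 1, 36, 11, 31, 27, 31, 14, 10, 10, 8, 36.
The distinct values are {0, 1, 6, 8, 10, 11, 14, 23, 26, 27, 29, 31, 36}; there are 13 of them.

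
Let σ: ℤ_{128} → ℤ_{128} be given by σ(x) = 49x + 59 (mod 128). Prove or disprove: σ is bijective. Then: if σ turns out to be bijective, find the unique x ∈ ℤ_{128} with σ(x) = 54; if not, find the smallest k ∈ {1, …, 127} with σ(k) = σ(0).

Recall: σ is injective if σ(u) = σ(v) implies u = v.
If σ(u) = σ(v), then 49u ≡ 49v (mod 128). Because gcd(49, 128) = 1, we may cancel 49 to get u ≡ v (mod 128).
We now compute 49⁻¹ mod 128 explicitly. Euclid's algorithm: 128 = 2·49 + 30, 49 = 1·30 + 19, 30 = 1·19 + 11, 19 = 1·11 + 8, 11 = 1·8 + 3, 8 = 2·3 + 2, 3 = 1·2 + 1; back-substituting gives 1 = 81·49 − 31·128, so 49⁻¹ ≡ 81 (mod 128).
For any y ∈ ℤ_{128}, x = 81(y − 59) mod 128 satisfies σ(x) = 49·81(y − 59) + 59 ≡ y (since 49·81 ≡ 1 mod 128). So every y has a preimage.
Therefore σ is bijective.
Since σ is bijective, we find σ⁻¹(54): we need 49x ≡ 54 − 59 ≡ 123 (mod 128). Using 49⁻¹ = 81: x ≡ 81·123 = 9963 = 77·128 + 107, so x = 107.
Check: σ(107) = 49·107 + 59 = 5302 = 41·128 + 54 ≡ 54 (mod 128).

107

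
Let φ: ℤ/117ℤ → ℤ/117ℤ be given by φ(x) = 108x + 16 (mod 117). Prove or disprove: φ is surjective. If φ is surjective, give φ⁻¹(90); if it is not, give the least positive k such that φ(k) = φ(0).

Recall: φ is surjective if every y in the codomain equals φ(x) for some x in the domain.
Since gcd(108, 117) = 9, we have 108x ≡ 0 (mod 9) for all x, so φ(x) ≡ 7 (mod 9).
But 0 ≢ 7 (mod 9), so 0 ∈ ℤ/117ℤ has no preimage. Therefore φ is not surjective.
Since φ is not surjective, we find the least positive k with φ(k) = φ(0): this means 108k ≡ 0 (mod 117), i.e. 117 ∣ 108k. Since gcd(108, 117) = 9, dividing through by 9 this holds exactly when 13 ∣ 12k, and as gcd(12, 13) = 1, exactly when 13 ∣ k.
The smallest positive such k is 13.

13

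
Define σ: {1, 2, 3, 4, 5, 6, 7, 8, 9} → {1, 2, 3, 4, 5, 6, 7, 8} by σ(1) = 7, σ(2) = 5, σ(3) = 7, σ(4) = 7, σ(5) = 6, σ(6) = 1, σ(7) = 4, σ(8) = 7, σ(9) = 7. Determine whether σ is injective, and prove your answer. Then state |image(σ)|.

σ(1) = 7 = σ(3) with 1 ≠ 3, so σ is not injective.
The image of σ is {1, 4, 5, 6, 7}, which has 5 elements.

5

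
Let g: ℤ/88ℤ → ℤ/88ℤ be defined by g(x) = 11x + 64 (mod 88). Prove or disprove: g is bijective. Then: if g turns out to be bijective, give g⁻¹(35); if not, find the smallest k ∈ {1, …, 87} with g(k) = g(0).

8

We have gcd(11, 88) = 11 > 1. Taking a = 0 and b = 8: g(0) = 64 and g(8) = 11·8 + 64 = 152 ≡ 64 (mod 88).
So g(0) = g(8) while 0 ≠ 8, thus g is not injective, hence not bijective.
Since g is not bijective, we find the least positive k with g(k) = g(0): this means 11k ≡ 0 (mod 88), i.e. 88 ∣ 11k. Since gcd(11, 88) = 11, dividing through by 11 this holds exactly when 8 ∣ k.
The smallest positive such k is 8.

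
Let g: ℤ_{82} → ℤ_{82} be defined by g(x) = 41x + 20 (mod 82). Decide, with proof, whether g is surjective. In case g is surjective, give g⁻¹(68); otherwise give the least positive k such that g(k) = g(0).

2

Since gcd(41, 82) = 41, we have 41x ≡ 0 (mod 41) for all x, so g(x) ≡ 20 (mod 41).
But 0 ≢ 20 (mod 41), so 0 ∈ ℤ_{82} has no preimage. Thus g is not surjective.
Since g is not surjective, we find the least positive k with g(k) = g(0): this means 41k ≡ 0 (mod 82), i.e. 82 ∣ 41k. Since gcd(41, 82) = 41, dividing through by 41 this holds exactly when 2 ∣ k.
The smallest positive such k is 2.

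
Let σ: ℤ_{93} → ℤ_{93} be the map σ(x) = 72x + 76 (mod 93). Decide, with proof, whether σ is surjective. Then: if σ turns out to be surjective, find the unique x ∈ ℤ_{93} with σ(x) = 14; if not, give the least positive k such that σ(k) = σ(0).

Since gcd(72, 93) = 3, we have 72x ≡ 0 (mod 3) for all x, so σ(x) ≡ 1 (mod 3).
But 0 ≢ 1 (mod 3), so 0 ∈ ℤ_{93} has no preimage. Hence σ is not surjective.
Since σ is not surjective, we find the least positive k with σ(k) = σ(0): this means 72k ≡ 0 (mod 93), i.e. 93 ∣ 72k. Since gcd(72, 93) = 3, dividing through by 3 this holds exactly when 31 ∣ 24k, and as gcd(24, 31) = 1, exactly when 31 ∣ k.
The smallest positive such k is 31.

31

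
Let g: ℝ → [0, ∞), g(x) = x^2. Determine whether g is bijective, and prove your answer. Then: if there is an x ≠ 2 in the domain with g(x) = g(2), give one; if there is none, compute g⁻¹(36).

g(2) = 4 = (−2)^2 = g(−2) (since 2 is even), with 2 ≠ −2. So g is not injective, hence not bijective.
For the follow-up, such an x exists: taking x = −2 ∈ ℝ gives g(−2) = 4 = g(2) with −2 ≠ 2.

-2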